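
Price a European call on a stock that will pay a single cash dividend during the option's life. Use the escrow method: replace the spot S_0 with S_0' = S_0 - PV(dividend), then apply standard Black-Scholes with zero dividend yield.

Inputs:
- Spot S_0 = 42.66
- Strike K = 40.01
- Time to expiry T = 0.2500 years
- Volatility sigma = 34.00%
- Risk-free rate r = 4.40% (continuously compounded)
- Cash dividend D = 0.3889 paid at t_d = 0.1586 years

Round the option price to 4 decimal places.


Answer: Price = 4.3288

Derivation:
PV(D) = D * exp(-r * t_d) = 0.3889 * 0.99304589 = 0.38619555
S_0' = S_0 - PV(D) = 42.6600 - 0.38619555 = 42.27380445
d1 = (ln(S_0'/K) + (r + sigma^2/2)*T) / (sigma*sqrt(T)) = 0.47345995
d2 = d1 - sigma*sqrt(T) = 0.30345995
exp(-rT) = 0.98906028
N(d1) = 0.68205747; N(d2) = 0.61923032
C = S_0' * N(d1) - K * exp(-rT) * N(d2) = 42.27380445 * 0.68205747 - 40.0100 * 0.98906028 * 0.61923032 = 4.3288


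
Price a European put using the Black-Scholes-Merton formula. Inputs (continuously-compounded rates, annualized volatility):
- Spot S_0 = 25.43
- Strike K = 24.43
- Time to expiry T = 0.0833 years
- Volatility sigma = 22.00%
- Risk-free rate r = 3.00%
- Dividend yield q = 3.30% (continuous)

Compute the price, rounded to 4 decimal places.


Answer: Price = 0.2543

Derivation:
d1 = (ln(S/K) + (r - q + 0.5*sigma^2) * T) / (sigma * sqrt(T)) = 0.65962846
d2 = d1 - sigma * sqrt(T) = 0.59613263
exp(-rT) = 0.99750412; exp(-qT) = 0.99725487
P = K * exp(-rT) * N(-d2) - S_0 * exp(-qT) * N(-d1)
N(-d1) = 0.25474614; N(-d2) = 0.27554331
P = 24.4300 * 0.99750412 * 0.27554331 - 25.4300 * 0.99725487 * 0.25474614 = 0.2543


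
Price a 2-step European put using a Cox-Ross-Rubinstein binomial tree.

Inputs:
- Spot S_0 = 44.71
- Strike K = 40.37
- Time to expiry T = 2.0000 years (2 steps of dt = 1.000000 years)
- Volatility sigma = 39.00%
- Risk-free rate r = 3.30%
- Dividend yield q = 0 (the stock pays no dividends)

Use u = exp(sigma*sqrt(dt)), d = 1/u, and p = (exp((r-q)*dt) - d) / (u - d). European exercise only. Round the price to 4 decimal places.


Answer: Price = V(0,0) = 5.7173

Derivation:
dt = T/N = 1.000000
u = exp(sigma*sqrt(dt)) = 1.476981; d = 1/u = 0.677057
p = (exp((r-q)*dt) - d) / (u - d) = 0.445659
Discount per step: exp(-r*dt) = 0.967539
Stock lattice S(k, i) with i counting down-moves:
  k=0: S(0,0) = 44.7100
  k=1: S(1,0) = 66.0358; S(1,1) = 30.2712
  k=2: S(2,0) = 97.5336; S(2,1) = 44.7100; S(2,2) = 20.4953
Terminal payoffs V(N, i) = max(K - S_T, 0):
  V(2,0) = 0.000000; V(2,1) = 0.000000; V(2,2) = 19.874667
Backward induction: V(k, i) = exp(-r*dt) * [p * V(k+1, i) + (1-p) * V(k+1, i+1)].
  V(1,0) = exp(-r*dt) * [p*0.000000 + (1-p)*0.000000] = 0.000000
  V(1,1) = exp(-r*dt) * [p*0.000000 + (1-p)*19.874667] = 10.659695
  V(0,0) = exp(-r*dt) * [p*0.000000 + (1-p)*10.659695] = 5.717283


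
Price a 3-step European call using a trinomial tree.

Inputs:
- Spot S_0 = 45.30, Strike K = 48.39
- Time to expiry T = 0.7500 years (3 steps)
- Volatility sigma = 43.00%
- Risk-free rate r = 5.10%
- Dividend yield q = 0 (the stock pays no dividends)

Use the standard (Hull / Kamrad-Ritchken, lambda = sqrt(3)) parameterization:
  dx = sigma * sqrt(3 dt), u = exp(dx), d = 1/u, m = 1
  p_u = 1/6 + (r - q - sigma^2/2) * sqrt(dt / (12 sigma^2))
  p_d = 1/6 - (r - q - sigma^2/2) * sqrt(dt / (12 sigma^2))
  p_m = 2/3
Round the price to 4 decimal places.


dt = T/N = 0.250000; dx = sigma*sqrt(3*dt) = 0.372391
u = exp(dx) = 1.451200; d = 1/u = 0.689085
p_u = 0.152753, p_m = 0.666667, p_d = 0.180580
Discount per step: exp(-r*dt) = 0.987331
Stock lattice S(k, j) with j the centered position index:
  k=0: S(0,+0) = 45.3000
  k=1: S(1,-1) = 31.2155; S(1,+0) = 45.3000; S(1,+1) = 65.7394
  k=2: S(2,-2) = 21.5102; S(2,-1) = 31.2155; S(2,+0) = 45.3000; S(2,+1) = 65.7394; S(2,+2) = 95.4010
  k=3: S(3,-3) = 14.8223; S(3,-2) = 21.5102; S(3,-1) = 31.2155; S(3,+0) = 45.3000; S(3,+1) = 65.7394; S(3,+2) = 95.4010; S(3,+3) = 138.4459
Terminal payoffs V(N, j) = max(S_T - K, 0):
  V(3,-3) = 0.000000; V(3,-2) = 0.000000; V(3,-1) = 0.000000; V(3,+0) = 0.000000; V(3,+1) = 17.349368; V(3,+2) = 47.010983; V(3,+3) = 90.055923
Backward induction: V(k, j) = exp(-r*dt) * [p_u * V(k+1, j+1) + p_m * V(k+1, j) + p_d * V(k+1, j-1)]
  V(2,-2) = exp(-r*dt) * [p_u*0.000000 + p_m*0.000000 + p_d*0.000000] = 0.000000
  V(2,-1) = exp(-r*dt) * [p_u*0.000000 + p_m*0.000000 + p_d*0.000000] = 0.000000
  V(2,+0) = exp(-r*dt) * [p_u*17.349368 + p_m*0.000000 + p_d*0.000000] = 2.616596
  V(2,+1) = exp(-r*dt) * [p_u*47.010983 + p_m*17.349368 + p_d*0.000000] = 18.509812
  V(2,+2) = exp(-r*dt) * [p_u*90.055923 + p_m*47.010983 + p_d*17.349368] = 47.618908
  V(1,-1) = exp(-r*dt) * [p_u*2.616596 + p_m*0.000000 + p_d*0.000000] = 0.394630
  V(1,+0) = exp(-r*dt) * [p_u*18.509812 + p_m*2.616596 + p_d*0.000000] = 4.513910
  V(1,+1) = exp(-r*dt) * [p_u*47.618908 + p_m*18.509812 + p_d*2.616596] = 19.831846
  V(0,+0) = exp(-r*dt) * [p_u*19.831846 + p_m*4.513910 + p_d*0.394630] = 6.032506

Answer: Price = V(0,0) = 6.0325


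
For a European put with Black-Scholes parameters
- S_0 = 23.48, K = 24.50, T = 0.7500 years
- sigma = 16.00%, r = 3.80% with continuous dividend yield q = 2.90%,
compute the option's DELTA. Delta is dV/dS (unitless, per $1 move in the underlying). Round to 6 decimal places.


d1 = -0.1888954590; d2 = -0.3274595237
phi(d1) = 0.3918879662; exp(-qT) = 0.9784848257; exp(-rT) = 0.9719022941
N(-d1) = 0.5749126237
Delta = -exp(-qT) * N(-d1) = -0.9784848257 * 0.5749126237 = -0.562543

Answer: Delta = -0.562543


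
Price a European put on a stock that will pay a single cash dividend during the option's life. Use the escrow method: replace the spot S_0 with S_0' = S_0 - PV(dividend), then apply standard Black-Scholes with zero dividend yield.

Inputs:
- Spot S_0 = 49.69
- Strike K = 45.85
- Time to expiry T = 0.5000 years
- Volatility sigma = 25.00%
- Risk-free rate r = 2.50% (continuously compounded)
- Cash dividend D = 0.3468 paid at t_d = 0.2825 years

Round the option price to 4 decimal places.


Answer: Price = 1.6850

Derivation:
PV(D) = D * exp(-r * t_d) = 0.3468 * 0.99296238 = 0.34435935
S_0' = S_0 - PV(D) = 49.6900 - 0.34435935 = 49.34564065
d1 = (ln(S_0'/K) + (r + sigma^2/2)*T) / (sigma*sqrt(T)) = 0.57473202
d2 = d1 - sigma*sqrt(T) = 0.39795533
exp(-rT) = 0.98757780
N(-d1) = 0.28273627; N(-d2) = 0.34533156
P = K * exp(-rT) * N(-d2) - S_0' * N(-d1) = 45.8500 * 0.98757780 * 0.34533156 - 49.34564065 * 0.28273627 = 1.6850


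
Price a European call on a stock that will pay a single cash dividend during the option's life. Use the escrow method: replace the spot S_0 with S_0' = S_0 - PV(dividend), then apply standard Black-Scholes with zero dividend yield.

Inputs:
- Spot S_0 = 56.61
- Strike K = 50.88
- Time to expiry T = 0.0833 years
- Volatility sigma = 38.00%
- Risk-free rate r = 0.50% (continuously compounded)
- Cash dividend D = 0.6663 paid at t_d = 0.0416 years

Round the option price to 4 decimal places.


PV(D) = D * exp(-r * t_d) = 0.6663 * 0.99979202 = 0.66616142
S_0' = S_0 - PV(D) = 56.6100 - 0.66616142 = 55.94383858
d1 = (ln(S_0'/K) + (r + sigma^2/2)*T) / (sigma*sqrt(T)) = 0.92372470
d2 = d1 - sigma*sqrt(T) = 0.81405009
exp(-rT) = 0.99958359
N(d1) = 0.82218517; N(d2) = 0.79219187
C = S_0' * N(d1) - K * exp(-rT) * N(d2) = 55.94383858 * 0.82218517 - 50.8800 * 0.99958359 * 0.79219187 = 5.7063

Answer: Price = 5.7063


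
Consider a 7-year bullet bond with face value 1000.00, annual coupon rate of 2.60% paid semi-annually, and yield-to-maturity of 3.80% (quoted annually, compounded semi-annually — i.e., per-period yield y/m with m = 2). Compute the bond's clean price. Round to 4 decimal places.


Answer: Price = 926.8487

Derivation:
Coupon per period c = face * coupon_rate / m = 13.000000
Periods per year m = 2; per-period yield y/m = 0.019000
Number of cashflows N = 14
Cashflows (t years, CF_t, discount factor 1/(1+y/m)^(m*t), PV):
  t = 0.5000: CF_t = 13.000000, DF = 0.981354, PV = 12.757605
  t = 1.0000: CF_t = 13.000000, DF = 0.963056, PV = 12.519731
  t = 1.5000: CF_t = 13.000000, DF = 0.945099, PV = 12.286291
  t = 2.0000: CF_t = 13.000000, DF = 0.927477, PV = 12.057204
  t = 2.5000: CF_t = 13.000000, DF = 0.910184, PV = 11.832389
  t = 3.0000: CF_t = 13.000000, DF = 0.893213, PV = 11.611765
  t = 3.5000: CF_t = 13.000000, DF = 0.876558, PV = 11.395255
  t = 4.0000: CF_t = 13.000000, DF = 0.860214, PV = 11.182783
  t = 4.5000: CF_t = 13.000000, DF = 0.844175, PV = 10.974271
  t = 5.0000: CF_t = 13.000000, DF = 0.828434, PV = 10.769648
  t = 5.5000: CF_t = 13.000000, DF = 0.812988, PV = 10.568840
  t = 6.0000: CF_t = 13.000000, DF = 0.797829, PV = 10.371776
  t = 6.5000: CF_t = 13.000000, DF = 0.782953, PV = 10.178387
  t = 7.0000: CF_t = 1013.000000, DF = 0.768354, PV = 778.342723
Price P = sum_t PV_t = 926.848669


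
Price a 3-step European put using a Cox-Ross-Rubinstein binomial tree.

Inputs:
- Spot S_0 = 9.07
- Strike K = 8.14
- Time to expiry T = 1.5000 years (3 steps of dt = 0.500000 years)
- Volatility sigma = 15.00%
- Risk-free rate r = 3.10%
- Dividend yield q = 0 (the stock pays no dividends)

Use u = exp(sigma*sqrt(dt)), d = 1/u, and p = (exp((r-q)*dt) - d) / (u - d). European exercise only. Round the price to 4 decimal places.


Answer: Price = V(0,0) = 0.1368

Derivation:
dt = T/N = 0.500000
u = exp(sigma*sqrt(dt)) = 1.111895; d = 1/u = 0.899365
p = (exp((r-q)*dt) - d) / (u - d) = 0.547007
Discount per step: exp(-r*dt) = 0.984620
Stock lattice S(k, i) with i counting down-moves:
  k=0: S(0,0) = 9.0700
  k=1: S(1,0) = 10.0849; S(1,1) = 8.1572
  k=2: S(2,0) = 11.2133; S(2,1) = 9.0700; S(2,2) = 7.3363
  k=3: S(3,0) = 12.4681; S(3,1) = 10.0849; S(3,2) = 8.1572; S(3,3) = 6.5981
Terminal payoffs V(N, i) = max(K - S_T, 0):
  V(3,0) = 0.000000; V(3,1) = 0.000000; V(3,2) = 0.000000; V(3,3) = 1.541950
Backward induction: V(k, i) = exp(-r*dt) * [p * V(k+1, i) + (1-p) * V(k+1, i+1)].
  V(2,0) = exp(-r*dt) * [p*0.000000 + (1-p)*0.000000] = 0.000000
  V(2,1) = exp(-r*dt) * [p*0.000000 + (1-p)*0.000000] = 0.000000
  V(2,2) = exp(-r*dt) * [p*0.000000 + (1-p)*1.541950] = 0.687749
  V(1,0) = exp(-r*dt) * [p*0.000000 + (1-p)*0.000000] = 0.000000
  V(1,1) = exp(-r*dt) * [p*0.000000 + (1-p)*0.687749] = 0.306753
  V(0,0) = exp(-r*dt) * [p*0.000000 + (1-p)*0.306753] = 0.136820


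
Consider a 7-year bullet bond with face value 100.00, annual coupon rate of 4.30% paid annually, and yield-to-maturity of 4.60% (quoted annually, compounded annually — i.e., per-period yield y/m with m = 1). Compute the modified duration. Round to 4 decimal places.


Coupon per period c = face * coupon_rate / m = 4.300000
Periods per year m = 1; per-period yield y/m = 0.046000
Number of cashflows N = 7
Cashflows (t years, CF_t, discount factor 1/(1+y/m)^(m*t), PV):
  t = 1.0000: CF_t = 4.300000, DF = 0.956023, PV = 4.110899
  t = 2.0000: CF_t = 4.300000, DF = 0.913980, PV = 3.930113
  t = 3.0000: CF_t = 4.300000, DF = 0.873786, PV = 3.757279
  t = 4.0000: CF_t = 4.300000, DF = 0.835359, PV = 3.592045
  t = 5.0000: CF_t = 4.300000, DF = 0.798623, PV = 3.434077
  t = 6.0000: CF_t = 4.300000, DF = 0.763501, PV = 3.283056
  t = 7.0000: CF_t = 104.300000, DF = 0.729925, PV = 76.131172
Price P = sum_t PV_t = 98.238641
First compute Macaulay numerator sum_t t * PV_t:
  t * PV_t at t = 1.0000: 4.110899
  t * PV_t at t = 2.0000: 7.860227
  t * PV_t at t = 3.0000: 11.271836
  t * PV_t at t = 4.0000: 14.368178
  t * PV_t at t = 5.0000: 17.170385
  t * PV_t at t = 6.0000: 19.698339
  t * PV_t at t = 7.0000: 532.918205
Macaulay duration D = 607.398069 / 98.238641 = 6.182883
Modified duration = D / (1 + y/m) = 6.182883 / (1 + 0.046000) = 5.910978

Answer: Modified duration = 5.9110


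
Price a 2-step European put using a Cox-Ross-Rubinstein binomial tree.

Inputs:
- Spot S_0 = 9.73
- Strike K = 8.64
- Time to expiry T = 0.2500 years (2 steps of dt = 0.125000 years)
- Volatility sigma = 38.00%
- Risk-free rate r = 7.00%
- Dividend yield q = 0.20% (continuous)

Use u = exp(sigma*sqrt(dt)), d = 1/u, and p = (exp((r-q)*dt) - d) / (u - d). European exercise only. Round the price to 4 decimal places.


dt = T/N = 0.125000
u = exp(sigma*sqrt(dt)) = 1.143793; d = 1/u = 0.874284
p = (exp((r-q)*dt) - d) / (u - d) = 0.498136
Discount per step: exp(-r*dt) = 0.991288
Stock lattice S(k, i) with i counting down-moves:
  k=0: S(0,0) = 9.7300
  k=1: S(1,0) = 11.1291; S(1,1) = 8.5068
  k=2: S(2,0) = 12.7294; S(2,1) = 9.7300; S(2,2) = 7.4373
Terminal payoffs V(N, i) = max(K - S_T, 0):
  V(2,0) = 0.000000; V(2,1) = 0.000000; V(2,2) = 1.202660
Backward induction: V(k, i) = exp(-r*dt) * [p * V(k+1, i) + (1-p) * V(k+1, i+1)].
  V(1,0) = exp(-r*dt) * [p*0.000000 + (1-p)*0.000000] = 0.000000
  V(1,1) = exp(-r*dt) * [p*0.000000 + (1-p)*1.202660] = 0.598313
  V(0,0) = exp(-r*dt) * [p*0.000000 + (1-p)*0.598313] = 0.297656

Answer: Price = V(0,0) = 0.2977


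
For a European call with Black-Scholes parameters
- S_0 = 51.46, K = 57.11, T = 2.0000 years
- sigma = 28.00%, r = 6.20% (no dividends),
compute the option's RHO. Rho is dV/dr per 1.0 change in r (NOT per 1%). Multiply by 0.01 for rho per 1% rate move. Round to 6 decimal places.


d1 = 0.2480570342; d2 = -0.1479227632
phi(d1) = 0.3868552529; exp(-qT) = 1.0000000000; exp(-rT) = 0.8833798409
N(d2) = 0.4412018617
Rho = K*T*exp(-rT)*N(d2) = 57.1100 * 2.0000 * 0.8833798409 * 0.4412018617 = 44.517111

Answer: Rho = 44.517111


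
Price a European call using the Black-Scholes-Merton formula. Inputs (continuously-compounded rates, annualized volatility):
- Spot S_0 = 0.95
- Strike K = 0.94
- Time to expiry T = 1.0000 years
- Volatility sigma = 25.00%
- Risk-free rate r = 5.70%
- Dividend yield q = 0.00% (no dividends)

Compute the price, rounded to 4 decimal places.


d1 = (ln(S/K) + (r - q + 0.5*sigma^2) * T) / (sigma * sqrt(T)) = 0.39532844
d2 = d1 - sigma * sqrt(T) = 0.14532844
exp(-rT) = 0.94459407; exp(-qT) = 1.00000000
C = S_0 * exp(-qT) * N(d1) - K * exp(-rT) * N(d2)
N(d1) = 0.65369974; N(d2) = 0.55777422
C = 0.9500 * 1.00000000 * 0.65369974 - 0.9400 * 0.94459407 * 0.55777422 = 0.1258

Answer: Price = 0.1258


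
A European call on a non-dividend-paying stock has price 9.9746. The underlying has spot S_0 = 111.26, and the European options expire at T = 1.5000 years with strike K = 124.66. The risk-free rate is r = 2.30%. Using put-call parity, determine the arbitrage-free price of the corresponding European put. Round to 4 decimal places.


Answer: Put price = 19.1472

Derivation:
Put-call parity: C - P = S_0 * exp(-qT) - K * exp(-rT).
S_0 * exp(-qT) = 111.2600 * 1.00000000 = 111.26000000
K * exp(-rT) = 124.6600 * 0.96608834 = 120.43257243
P = C - S*exp(-qT) + K*exp(-rT)
P = 9.9746 - 111.26000000 + 120.43257243 = 19.1472


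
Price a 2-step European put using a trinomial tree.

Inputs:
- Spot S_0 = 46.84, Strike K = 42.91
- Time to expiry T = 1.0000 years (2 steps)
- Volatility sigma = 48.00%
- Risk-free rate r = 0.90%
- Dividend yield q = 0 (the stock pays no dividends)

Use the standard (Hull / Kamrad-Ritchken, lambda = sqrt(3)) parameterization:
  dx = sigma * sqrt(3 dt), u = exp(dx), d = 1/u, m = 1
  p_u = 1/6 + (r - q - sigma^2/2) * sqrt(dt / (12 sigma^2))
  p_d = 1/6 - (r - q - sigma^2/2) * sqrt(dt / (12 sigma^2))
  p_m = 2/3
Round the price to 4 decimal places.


Answer: Price = V(0,0) = 5.9931

Derivation:
dt = T/N = 0.500000; dx = sigma*sqrt(3*dt) = 0.587878
u = exp(dx) = 1.800164; d = 1/u = 0.555505
p_u = 0.121504, p_m = 0.666667, p_d = 0.211829
Discount per step: exp(-r*dt) = 0.995510
Stock lattice S(k, j) with j the centered position index:
  k=0: S(0,+0) = 46.8400
  k=1: S(1,-1) = 26.0199; S(1,+0) = 46.8400; S(1,+1) = 84.3197
  k=2: S(2,-2) = 14.4542; S(2,-1) = 26.0199; S(2,+0) = 46.8400; S(2,+1) = 84.3197; S(2,+2) = 151.7892
Terminal payoffs V(N, j) = max(K - S_T, 0):
  V(2,-2) = 28.455837; V(2,-1) = 16.890142; V(2,+0) = 0.000000; V(2,+1) = 0.000000; V(2,+2) = 0.000000
Backward induction: V(k, j) = exp(-r*dt) * [p_u * V(k+1, j+1) + p_m * V(k+1, j) + p_d * V(k+1, j-1)]
  V(1,-1) = exp(-r*dt) * [p_u*0.000000 + p_m*16.890142 + p_d*28.455837] = 17.210250
  V(1,+0) = exp(-r*dt) * [p_u*0.000000 + p_m*0.000000 + p_d*16.890142] = 3.561760
  V(1,+1) = exp(-r*dt) * [p_u*0.000000 + p_m*0.000000 + p_d*0.000000] = 0.000000
  V(0,+0) = exp(-r*dt) * [p_u*0.000000 + p_m*3.561760 + p_d*17.210250] = 5.993109


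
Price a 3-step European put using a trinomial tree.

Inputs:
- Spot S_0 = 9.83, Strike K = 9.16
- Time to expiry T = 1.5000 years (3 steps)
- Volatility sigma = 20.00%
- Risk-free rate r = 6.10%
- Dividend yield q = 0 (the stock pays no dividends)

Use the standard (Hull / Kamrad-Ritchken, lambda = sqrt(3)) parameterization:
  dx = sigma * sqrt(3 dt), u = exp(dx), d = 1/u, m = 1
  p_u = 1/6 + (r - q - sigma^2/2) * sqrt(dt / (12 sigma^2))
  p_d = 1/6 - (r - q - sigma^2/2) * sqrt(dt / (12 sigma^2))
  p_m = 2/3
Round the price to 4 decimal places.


Answer: Price = V(0,0) = 0.3327

Derivation:
dt = T/N = 0.500000; dx = sigma*sqrt(3*dt) = 0.244949
u = exp(dx) = 1.277556; d = 1/u = 0.782744
p_u = 0.208512, p_m = 0.666667, p_d = 0.124821
Discount per step: exp(-r*dt) = 0.969960
Stock lattice S(k, j) with j the centered position index:
  k=0: S(0,+0) = 9.8300
  k=1: S(1,-1) = 7.6944; S(1,+0) = 9.8300; S(1,+1) = 12.5584
  k=2: S(2,-2) = 6.0227; S(2,-1) = 7.6944; S(2,+0) = 9.8300; S(2,+1) = 12.5584; S(2,+2) = 16.0440
  k=3: S(3,-3) = 4.7143; S(3,-2) = 6.0227; S(3,-1) = 7.6944; S(3,+0) = 9.8300; S(3,+1) = 12.5584; S(3,+2) = 16.0440; S(3,+3) = 20.4972
Terminal payoffs V(N, j) = max(K - S_T, 0):
  V(3,-3) = 4.445740; V(3,-2) = 3.137268; V(3,-1) = 1.465622; V(3,+0) = 0.000000; V(3,+1) = 0.000000; V(3,+2) = 0.000000; V(3,+3) = 0.000000
Backward induction: V(k, j) = exp(-r*dt) * [p_u * V(k+1, j+1) + p_m * V(k+1, j) + p_d * V(k+1, j-1)]
  V(2,-2) = exp(-r*dt) * [p_u*1.465622 + p_m*3.137268 + p_d*4.445740] = 2.863357
  V(2,-1) = exp(-r*dt) * [p_u*0.000000 + p_m*1.465622 + p_d*3.137268] = 1.327564
  V(2,+0) = exp(-r*dt) * [p_u*0.000000 + p_m*0.000000 + p_d*1.465622] = 0.177445
  V(2,+1) = exp(-r*dt) * [p_u*0.000000 + p_m*0.000000 + p_d*0.000000] = 0.000000
  V(2,+2) = exp(-r*dt) * [p_u*0.000000 + p_m*0.000000 + p_d*0.000000] = 0.000000
  V(1,-1) = exp(-r*dt) * [p_u*0.177445 + p_m*1.327564 + p_d*2.863357] = 1.241016
  V(1,+0) = exp(-r*dt) * [p_u*0.000000 + p_m*0.177445 + p_d*1.327564] = 0.275474
  V(1,+1) = exp(-r*dt) * [p_u*0.000000 + p_m*0.000000 + p_d*0.177445] = 0.021484
  V(0,+0) = exp(-r*dt) * [p_u*0.021484 + p_m*0.275474 + p_d*1.241016] = 0.332729


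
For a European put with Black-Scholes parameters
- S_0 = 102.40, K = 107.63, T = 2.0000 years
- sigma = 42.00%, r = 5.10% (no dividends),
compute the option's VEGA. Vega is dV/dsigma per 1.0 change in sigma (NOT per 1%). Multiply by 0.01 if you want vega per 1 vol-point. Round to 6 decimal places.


Answer: Vega = 53.649292

Derivation:
d1 = 0.3848467267; d2 = -0.2091229695
phi(d1) = 0.3704665822; exp(-qT) = 1.0000000000; exp(-rT) = 0.9030295517
Vega = S * exp(-qT) * phi(d1) * sqrt(T) = 102.4000 * 1.0000000000 * 0.3704665822 * 1.4142135624 = 53.649292


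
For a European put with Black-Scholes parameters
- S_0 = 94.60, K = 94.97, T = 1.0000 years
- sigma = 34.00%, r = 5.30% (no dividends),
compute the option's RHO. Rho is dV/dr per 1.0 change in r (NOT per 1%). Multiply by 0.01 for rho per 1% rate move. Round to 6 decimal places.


d1 = 0.3144012465; d2 = -0.0255987535
phi(d1) = 0.3797042552; exp(-qT) = 1.0000000000; exp(-rT) = 0.9483800125
N(-d2) = 0.5102113099
Rho = -K*T*exp(-rT)*N(-d2) = -94.9700 * 1.0000 * 0.9483800125 * 0.5102113099 = -45.953534

Answer: Rho = -45.953534


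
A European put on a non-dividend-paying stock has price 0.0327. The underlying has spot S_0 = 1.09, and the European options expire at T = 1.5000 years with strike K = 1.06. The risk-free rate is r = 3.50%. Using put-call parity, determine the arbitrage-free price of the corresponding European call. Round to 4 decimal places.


Put-call parity: C - P = S_0 * exp(-qT) - K * exp(-rT).
S_0 * exp(-qT) = 1.0900 * 1.00000000 = 1.09000000
K * exp(-rT) = 1.0600 * 0.94885432 = 1.00578558
C = P + S*exp(-qT) - K*exp(-rT)
C = 0.0327 + 1.09000000 - 1.00578558 = 0.1169

Answer: Call price = 0.1169


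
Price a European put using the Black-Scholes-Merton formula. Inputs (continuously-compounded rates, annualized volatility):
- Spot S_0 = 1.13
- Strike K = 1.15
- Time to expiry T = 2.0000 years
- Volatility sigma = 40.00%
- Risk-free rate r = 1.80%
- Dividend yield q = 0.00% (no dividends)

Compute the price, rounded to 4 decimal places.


Answer: Price = 0.2392

Derivation:
d1 = (ln(S/K) + (r - q + 0.5*sigma^2) * T) / (sigma * sqrt(T)) = 0.31546807
d2 = d1 - sigma * sqrt(T) = -0.25021735
exp(-rT) = 0.96464029; exp(-qT) = 1.00000000
P = K * exp(-rT) * N(-d2) - S_0 * exp(-qT) * N(-d1)
N(-d1) = 0.37620314; N(-d2) = 0.59879037
P = 1.1500 * 0.96464029 * 0.59879037 - 1.1300 * 1.00000000 * 0.37620314 = 0.2392


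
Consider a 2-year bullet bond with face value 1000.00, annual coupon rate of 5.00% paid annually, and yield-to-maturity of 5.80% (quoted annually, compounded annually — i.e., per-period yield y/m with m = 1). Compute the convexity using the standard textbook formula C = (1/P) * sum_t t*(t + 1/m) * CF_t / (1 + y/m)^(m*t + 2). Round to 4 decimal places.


Answer: Convexity = 5.1888

Derivation:
Coupon per period c = face * coupon_rate / m = 50.000000
Periods per year m = 1; per-period yield y/m = 0.058000
Number of cashflows N = 2
Cashflows (t years, CF_t, discount factor 1/(1+y/m)^(m*t), PV):
  t = 1.0000: CF_t = 50.000000, DF = 0.945180, PV = 47.258979
  t = 2.0000: CF_t = 1050.000000, DF = 0.893364, PV = 938.032669
Price P = sum_t PV_t = 985.291648
Convexity numerator sum_t t*(t + 1/m) * CF_t / (1+y/m)^(m*t + 2):
  t = 1.0000: term = 84.438984
  t = 2.0000: term = 5028.030213
Convexity = (1/P) * sum = 5112.469197 / 985.291648 = 5.188788


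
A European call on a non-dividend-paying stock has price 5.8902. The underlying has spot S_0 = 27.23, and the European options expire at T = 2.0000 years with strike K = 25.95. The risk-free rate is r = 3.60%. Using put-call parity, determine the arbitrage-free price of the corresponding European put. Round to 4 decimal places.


Put-call parity: C - P = S_0 * exp(-qT) - K * exp(-rT).
S_0 * exp(-qT) = 27.2300 * 1.00000000 = 27.23000000
K * exp(-rT) = 25.9500 * 0.93053090 = 24.14727675
P = C - S*exp(-qT) + K*exp(-rT)
P = 5.8902 - 27.23000000 + 24.14727675 = 2.8075

Answer: Put price = 2.8075


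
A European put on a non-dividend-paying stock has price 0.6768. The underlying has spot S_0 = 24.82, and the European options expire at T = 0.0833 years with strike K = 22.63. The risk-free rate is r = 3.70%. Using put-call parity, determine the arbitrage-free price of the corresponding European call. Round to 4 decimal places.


Put-call parity: C - P = S_0 * exp(-qT) - K * exp(-rT).
S_0 * exp(-qT) = 24.8200 * 1.00000000 = 24.82000000
K * exp(-rT) = 22.6300 * 0.99692264 = 22.56035945
C = P + S*exp(-qT) - K*exp(-rT)
C = 0.6768 + 24.82000000 - 22.56035945 = 2.9364

Answer: Call price = 2.9364


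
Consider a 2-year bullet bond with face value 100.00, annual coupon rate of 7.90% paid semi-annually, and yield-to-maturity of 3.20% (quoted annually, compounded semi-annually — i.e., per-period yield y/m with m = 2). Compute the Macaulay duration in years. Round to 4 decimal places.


Answer: Macaulay duration = 1.8942 years

Derivation:
Coupon per period c = face * coupon_rate / m = 3.950000
Periods per year m = 2; per-period yield y/m = 0.016000
Number of cashflows N = 4
Cashflows (t years, CF_t, discount factor 1/(1+y/m)^(m*t), PV):
  t = 0.5000: CF_t = 3.950000, DF = 0.984252, PV = 3.887795
  t = 1.0000: CF_t = 3.950000, DF = 0.968752, PV = 3.826570
  t = 1.5000: CF_t = 3.950000, DF = 0.953496, PV = 3.766309
  t = 2.0000: CF_t = 103.950000, DF = 0.938480, PV = 97.555029
Price P = sum_t PV_t = 109.035704
Macaulay numerator sum_t t * PV_t:
  t * PV_t at t = 0.5000: 1.943898
  t * PV_t at t = 1.0000: 3.826570
  t * PV_t at t = 1.5000: 5.649464
  t * PV_t at t = 2.0000: 195.110058
Macaulay duration D = (sum_t t * PV_t) / P = 206.529989 / 109.035704 = 1.894150


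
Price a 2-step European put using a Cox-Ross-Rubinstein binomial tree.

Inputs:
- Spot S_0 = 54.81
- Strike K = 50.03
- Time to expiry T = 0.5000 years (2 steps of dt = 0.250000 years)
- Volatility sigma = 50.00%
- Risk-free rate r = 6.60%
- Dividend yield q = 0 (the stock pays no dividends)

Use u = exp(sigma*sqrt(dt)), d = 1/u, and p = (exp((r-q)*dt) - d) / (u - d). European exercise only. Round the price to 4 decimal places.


dt = T/N = 0.250000
u = exp(sigma*sqrt(dt)) = 1.284025; d = 1/u = 0.778801
p = (exp((r-q)*dt) - d) / (u - d) = 0.470753
Discount per step: exp(-r*dt) = 0.983635
Stock lattice S(k, i) with i counting down-moves:
  k=0: S(0,0) = 54.8100
  k=1: S(1,0) = 70.3774; S(1,1) = 42.6861
  k=2: S(2,0) = 90.3664; S(2,1) = 54.8100; S(2,2) = 33.2439
Terminal payoffs V(N, i) = max(K - S_T, 0):
  V(2,0) = 0.000000; V(2,1) = 0.000000; V(2,2) = 16.786055
Backward induction: V(k, i) = exp(-r*dt) * [p * V(k+1, i) + (1-p) * V(k+1, i+1)].
  V(1,0) = exp(-r*dt) * [p*0.000000 + (1-p)*0.000000] = 0.000000
  V(1,1) = exp(-r*dt) * [p*0.000000 + (1-p)*16.786055] = 8.738584
  V(0,0) = exp(-r*dt) * [p*0.000000 + (1-p)*8.738584] = 4.549184

Answer: Price = V(0,0) = 4.5492


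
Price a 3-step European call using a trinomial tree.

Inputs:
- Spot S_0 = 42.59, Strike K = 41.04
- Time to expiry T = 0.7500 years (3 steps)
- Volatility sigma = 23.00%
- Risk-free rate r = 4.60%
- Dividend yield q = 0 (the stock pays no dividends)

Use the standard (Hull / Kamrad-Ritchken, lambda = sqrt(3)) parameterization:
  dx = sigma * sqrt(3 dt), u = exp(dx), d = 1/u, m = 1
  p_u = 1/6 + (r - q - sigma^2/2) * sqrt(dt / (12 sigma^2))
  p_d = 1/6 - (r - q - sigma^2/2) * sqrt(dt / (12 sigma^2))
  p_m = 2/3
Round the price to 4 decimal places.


Answer: Price = V(0,0) = 4.8735

Derivation:
dt = T/N = 0.250000; dx = sigma*sqrt(3*dt) = 0.199186
u = exp(dx) = 1.220409; d = 1/u = 0.819398
p_u = 0.178935, p_m = 0.666667, p_d = 0.154398
Discount per step: exp(-r*dt) = 0.988566
Stock lattice S(k, j) with j the centered position index:
  k=0: S(0,+0) = 42.5900
  k=1: S(1,-1) = 34.8981; S(1,+0) = 42.5900; S(1,+1) = 51.9772
  k=2: S(2,-2) = 28.5955; S(2,-1) = 34.8981; S(2,+0) = 42.5900; S(2,+1) = 51.9772; S(2,+2) = 63.4334
  k=3: S(3,-3) = 23.4310; S(3,-2) = 28.5955; S(3,-1) = 34.8981; S(3,+0) = 42.5900; S(3,+1) = 51.9772; S(3,+2) = 63.4334; S(3,+3) = 77.4147
Terminal payoffs V(N, j) = max(S_T - K, 0):
  V(3,-3) = 0.000000; V(3,-2) = 0.000000; V(3,-1) = 0.000000; V(3,+0) = 1.550000; V(3,+1) = 10.937209; V(3,+2) = 22.393440; V(3,+3) = 36.374725
Backward induction: V(k, j) = exp(-r*dt) * [p_u * V(k+1, j+1) + p_m * V(k+1, j) + p_d * V(k+1, j-1)]
  V(2,-2) = exp(-r*dt) * [p_u*0.000000 + p_m*0.000000 + p_d*0.000000] = 0.000000
  V(2,-1) = exp(-r*dt) * [p_u*1.550000 + p_m*0.000000 + p_d*0.000000] = 0.274179
  V(2,+0) = exp(-r*dt) * [p_u*10.937209 + p_m*1.550000 + p_d*0.000000] = 2.956194
  V(2,+1) = exp(-r*dt) * [p_u*22.393440 + p_m*10.937209 + p_d*1.550000] = 11.405843
  V(2,+2) = exp(-r*dt) * [p_u*36.374725 + p_m*22.393440 + p_d*10.937209] = 22.861938
  V(1,-1) = exp(-r*dt) * [p_u*2.956194 + p_m*0.274179 + p_d*0.000000] = 0.703615
  V(1,+0) = exp(-r*dt) * [p_u*11.405843 + p_m*2.956194 + p_d*0.274179] = 4.007683
  V(1,+1) = exp(-r*dt) * [p_u*22.861938 + p_m*11.405843 + p_d*2.956194] = 12.012197
  V(0,+0) = exp(-r*dt) * [p_u*12.012197 + p_m*4.007683 + p_d*0.703615] = 4.873464


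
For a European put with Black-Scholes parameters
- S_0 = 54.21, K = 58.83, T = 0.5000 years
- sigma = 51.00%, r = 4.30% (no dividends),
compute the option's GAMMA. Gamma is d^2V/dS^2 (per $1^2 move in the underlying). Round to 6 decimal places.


Answer: Gamma = 0.020405

Derivation:
d1 = 0.0131396090; d2 = -0.3474848494
phi(d1) = 0.3989078433; exp(-qT) = 1.0000000000; exp(-rT) = 0.9787294775
Gamma = exp(-qT) * phi(d1) / (S * sigma * sqrt(T)) = 1.0000000000 * 0.3989078433 / (54.2100 * 0.5100 * 0.7071067812) = 0.020405


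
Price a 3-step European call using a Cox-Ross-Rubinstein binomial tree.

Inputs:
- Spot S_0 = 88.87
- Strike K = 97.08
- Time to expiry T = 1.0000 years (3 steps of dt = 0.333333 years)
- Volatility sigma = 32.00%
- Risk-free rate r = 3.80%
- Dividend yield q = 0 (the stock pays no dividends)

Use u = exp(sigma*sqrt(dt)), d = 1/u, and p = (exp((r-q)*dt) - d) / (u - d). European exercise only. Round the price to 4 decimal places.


dt = T/N = 0.333333
u = exp(sigma*sqrt(dt)) = 1.202920; d = 1/u = 0.831310
p = (exp((r-q)*dt) - d) / (u - d) = 0.488246
Discount per step: exp(-r*dt) = 0.987413
Stock lattice S(k, i) with i counting down-moves:
  k=0: S(0,0) = 88.8700
  k=1: S(1,0) = 106.9035; S(1,1) = 73.8786
  k=2: S(2,0) = 128.5964; S(2,1) = 88.8700; S(2,2) = 61.4160
  k=3: S(3,0) = 154.6912; S(3,1) = 106.9035; S(3,2) = 73.8786; S(3,3) = 51.0558
Terminal payoffs V(N, i) = max(S_T - K, 0):
  V(3,0) = 57.611202; V(3,1) = 9.823517; V(3,2) = 0.000000; V(3,3) = 0.000000
Backward induction: V(k, i) = exp(-r*dt) * [p * V(k+1, i) + (1-p) * V(k+1, i+1)].
  V(2,0) = exp(-r*dt) * [p*57.611202 + (1-p)*9.823517] = 32.738323
  V(2,1) = exp(-r*dt) * [p*9.823517 + (1-p)*0.000000] = 4.735919
  V(2,2) = exp(-r*dt) * [p*0.000000 + (1-p)*0.000000] = 0.000000
  V(1,0) = exp(-r*dt) * [p*32.738323 + (1-p)*4.735919] = 18.176273
  V(1,1) = exp(-r*dt) * [p*4.735919 + (1-p)*0.000000] = 2.283188
  V(0,0) = exp(-r*dt) * [p*18.176273 + (1-p)*2.283188] = 9.916509

Answer: Price = V(0,0) = 9.9165


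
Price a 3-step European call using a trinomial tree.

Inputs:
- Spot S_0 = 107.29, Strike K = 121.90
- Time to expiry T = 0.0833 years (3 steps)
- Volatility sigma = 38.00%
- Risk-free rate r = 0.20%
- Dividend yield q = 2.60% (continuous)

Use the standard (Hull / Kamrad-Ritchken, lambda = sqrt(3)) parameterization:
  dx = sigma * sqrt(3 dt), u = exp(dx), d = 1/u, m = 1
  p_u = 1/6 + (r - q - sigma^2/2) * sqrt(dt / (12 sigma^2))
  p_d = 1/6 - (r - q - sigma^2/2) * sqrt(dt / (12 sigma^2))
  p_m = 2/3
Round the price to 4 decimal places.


Answer: Price = V(0,0) = 0.6589

Derivation:
dt = T/N = 0.027767; dx = sigma*sqrt(3*dt) = 0.109675
u = exp(dx) = 1.115915; d = 1/u = 0.896126
p_u = 0.154489, p_m = 0.666667, p_d = 0.178844
Discount per step: exp(-r*dt) = 0.999944
Stock lattice S(k, j) with j the centered position index:
  k=0: S(0,+0) = 107.2900
  k=1: S(1,-1) = 96.1453; S(1,+0) = 107.2900; S(1,+1) = 119.7265
  k=2: S(2,-2) = 86.1583; S(2,-1) = 96.1453; S(2,+0) = 107.2900; S(2,+1) = 119.7265; S(2,+2) = 133.6046
  k=3: S(3,-3) = 77.2087; S(3,-2) = 86.1583; S(3,-1) = 96.1453; S(3,+0) = 107.2900; S(3,+1) = 119.7265; S(3,+2) = 133.6046; S(3,+3) = 149.0914
Terminal payoffs V(N, j) = max(S_T - K, 0):
  V(3,-3) = 0.000000; V(3,-2) = 0.000000; V(3,-1) = 0.000000; V(3,+0) = 0.000000; V(3,+1) = 0.000000; V(3,+2) = 11.704597; V(3,+3) = 27.191361
Backward induction: V(k, j) = exp(-r*dt) * [p_u * V(k+1, j+1) + p_m * V(k+1, j) + p_d * V(k+1, j-1)]
  V(2,-2) = exp(-r*dt) * [p_u*0.000000 + p_m*0.000000 + p_d*0.000000] = 0.000000
  V(2,-1) = exp(-r*dt) * [p_u*0.000000 + p_m*0.000000 + p_d*0.000000] = 0.000000
  V(2,+0) = exp(-r*dt) * [p_u*0.000000 + p_m*0.000000 + p_d*0.000000] = 0.000000
  V(2,+1) = exp(-r*dt) * [p_u*11.704597 + p_m*0.000000 + p_d*0.000000] = 1.808131
  V(2,+2) = exp(-r*dt) * [p_u*27.191361 + p_m*11.704597 + p_d*0.000000] = 12.003165
  V(1,-1) = exp(-r*dt) * [p_u*0.000000 + p_m*0.000000 + p_d*0.000000] = 0.000000
  V(1,+0) = exp(-r*dt) * [p_u*1.808131 + p_m*0.000000 + p_d*0.000000] = 0.279321
  V(1,+1) = exp(-r*dt) * [p_u*12.003165 + p_m*1.808131 + p_d*0.000000] = 3.059609
  V(0,+0) = exp(-r*dt) * [p_u*3.059609 + p_m*0.279321 + p_d*0.000000] = 0.658853


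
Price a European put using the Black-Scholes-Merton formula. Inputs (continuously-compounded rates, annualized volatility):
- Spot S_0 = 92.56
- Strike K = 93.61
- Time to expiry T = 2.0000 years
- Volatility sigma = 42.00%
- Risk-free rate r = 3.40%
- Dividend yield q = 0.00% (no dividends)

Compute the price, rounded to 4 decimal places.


Answer: Price = 18.5599

Derivation:
d1 = (ln(S/K) + (r - q + 0.5*sigma^2) * T) / (sigma * sqrt(T)) = 0.39247771
d2 = d1 - sigma * sqrt(T) = -0.20149198
exp(-rT) = 0.93426047; exp(-qT) = 1.00000000
P = K * exp(-rT) * N(-d2) - S_0 * exp(-qT) * N(-d1)
N(-d1) = 0.34735264; N(-d2) = 0.57984305
P = 93.6100 * 0.93426047 * 0.57984305 - 92.5600 * 1.00000000 * 0.34735264 = 18.5599


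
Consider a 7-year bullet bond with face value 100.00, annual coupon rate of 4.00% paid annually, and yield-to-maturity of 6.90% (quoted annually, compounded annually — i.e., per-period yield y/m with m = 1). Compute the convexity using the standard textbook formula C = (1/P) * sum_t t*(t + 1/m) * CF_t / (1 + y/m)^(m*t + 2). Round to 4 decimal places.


Answer: Convexity = 41.2884

Derivation:
Coupon per period c = face * coupon_rate / m = 4.000000
Periods per year m = 1; per-period yield y/m = 0.069000
Number of cashflows N = 7
Cashflows (t years, CF_t, discount factor 1/(1+y/m)^(m*t), PV):
  t = 1.0000: CF_t = 4.000000, DF = 0.935454, PV = 3.741815
  t = 2.0000: CF_t = 4.000000, DF = 0.875074, PV = 3.500294
  t = 3.0000: CF_t = 4.000000, DF = 0.818591, PV = 3.274363
  t = 4.0000: CF_t = 4.000000, DF = 0.765754, PV = 3.063015
  t = 5.0000: CF_t = 4.000000, DF = 0.716327, PV = 2.865309
  t = 6.0000: CF_t = 4.000000, DF = 0.670091, PV = 2.680364
  t = 7.0000: CF_t = 104.000000, DF = 0.626839, PV = 65.191264
Price P = sum_t PV_t = 84.316425
Convexity numerator sum_t t*(t + 1/m) * CF_t / (1+y/m)^(m*t + 2):
  t = 1.0000: term = 6.548727
  t = 2.0000: term = 18.378092
  t = 3.0000: term = 34.383708
  t = 4.0000: term = 53.607278
  t = 5.0000: term = 75.220689
  t = 6.0000: term = 98.511661
  t = 7.0000: term = 3194.640694
Convexity = (1/P) * sum = 3481.290848 / 84.316425 = 41.288407


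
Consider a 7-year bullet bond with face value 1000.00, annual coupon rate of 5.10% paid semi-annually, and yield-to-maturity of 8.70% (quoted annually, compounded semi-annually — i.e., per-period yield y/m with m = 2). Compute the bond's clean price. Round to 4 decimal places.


Coupon per period c = face * coupon_rate / m = 25.500000
Periods per year m = 2; per-period yield y/m = 0.043500
Number of cashflows N = 14
Cashflows (t years, CF_t, discount factor 1/(1+y/m)^(m*t), PV):
  t = 0.5000: CF_t = 25.500000, DF = 0.958313, PV = 24.436991
  t = 1.0000: CF_t = 25.500000, DF = 0.918365, PV = 23.418295
  t = 1.5000: CF_t = 25.500000, DF = 0.880081, PV = 22.442065
  t = 2.0000: CF_t = 25.500000, DF = 0.843393, PV = 21.506531
  t = 2.5000: CF_t = 25.500000, DF = 0.808235, PV = 20.609996
  t = 3.0000: CF_t = 25.500000, DF = 0.774543, PV = 19.750835
  t = 3.5000: CF_t = 25.500000, DF = 0.742254, PV = 18.927489
  t = 4.0000: CF_t = 25.500000, DF = 0.711312, PV = 18.138466
  t = 4.5000: CF_t = 25.500000, DF = 0.681660, PV = 17.382334
  t = 5.0000: CF_t = 25.500000, DF = 0.653244, PV = 16.657723
  t = 5.5000: CF_t = 25.500000, DF = 0.626013, PV = 15.963319
  t = 6.0000: CF_t = 25.500000, DF = 0.599916, PV = 15.297862
  t = 6.5000: CF_t = 25.500000, DF = 0.574908, PV = 14.660146
  t = 7.0000: CF_t = 1025.500000, DF = 0.550942, PV = 564.990723
Price P = sum_t PV_t = 814.182776

Answer: Price = 814.1828


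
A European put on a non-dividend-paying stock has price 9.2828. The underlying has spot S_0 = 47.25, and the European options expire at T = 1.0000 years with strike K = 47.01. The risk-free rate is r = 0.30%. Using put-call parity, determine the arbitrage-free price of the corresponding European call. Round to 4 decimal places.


Answer: Call price = 9.6636

Derivation:
Put-call parity: C - P = S_0 * exp(-qT) - K * exp(-rT).
S_0 * exp(-qT) = 47.2500 * 1.00000000 = 47.25000000
K * exp(-rT) = 47.0100 * 0.99700450 = 46.86918133
C = P + S*exp(-qT) - K*exp(-rT)
C = 9.2828 + 47.25000000 - 46.86918133 = 9.6636


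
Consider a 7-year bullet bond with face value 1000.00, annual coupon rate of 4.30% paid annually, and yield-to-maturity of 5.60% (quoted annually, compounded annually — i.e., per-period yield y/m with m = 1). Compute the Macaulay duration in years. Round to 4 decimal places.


Answer: Macaulay duration = 6.1543 years

Derivation:
Coupon per period c = face * coupon_rate / m = 43.000000
Periods per year m = 1; per-period yield y/m = 0.056000
Number of cashflows N = 7
Cashflows (t years, CF_t, discount factor 1/(1+y/m)^(m*t), PV):
  t = 1.0000: CF_t = 43.000000, DF = 0.946970, PV = 40.719697
  t = 2.0000: CF_t = 43.000000, DF = 0.896752, PV = 38.560319
  t = 3.0000: CF_t = 43.000000, DF = 0.849197, PV = 36.515454
  t = 4.0000: CF_t = 43.000000, DF = 0.804163, PV = 34.579028
  t = 5.0000: CF_t = 43.000000, DF = 0.761518, PV = 32.745292
  t = 6.0000: CF_t = 43.000000, DF = 0.721135, PV = 31.008799
  t = 7.0000: CF_t = 1043.000000, DF = 0.682893, PV = 712.257254
Price P = sum_t PV_t = 926.385843
Macaulay numerator sum_t t * PV_t:
  t * PV_t at t = 1.0000: 40.719697
  t * PV_t at t = 2.0000: 77.120638
  t * PV_t at t = 3.0000: 109.546361
  t * PV_t at t = 4.0000: 138.316112
  t * PV_t at t = 5.0000: 163.726459
  t * PV_t at t = 6.0000: 186.052794
  t * PV_t at t = 7.0000: 4985.800778
Macaulay duration D = (sum_t t * PV_t) / P = 5701.282840 / 926.385843 = 6.154329


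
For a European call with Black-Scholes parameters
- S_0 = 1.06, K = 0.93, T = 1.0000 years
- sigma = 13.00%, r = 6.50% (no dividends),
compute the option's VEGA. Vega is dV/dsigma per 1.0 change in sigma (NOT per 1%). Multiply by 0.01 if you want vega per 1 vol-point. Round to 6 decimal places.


d1 = 1.5714584689; d2 = 1.4414584689
phi(d1) = 0.1160563543; exp(-qT) = 1.0000000000; exp(-rT) = 0.9370674634
Vega = S * exp(-qT) * phi(d1) * sqrt(T) = 1.0600 * 1.0000000000 * 0.1160563543 * 1.0000000000 = 0.123020

Answer: Vega = 0.123020


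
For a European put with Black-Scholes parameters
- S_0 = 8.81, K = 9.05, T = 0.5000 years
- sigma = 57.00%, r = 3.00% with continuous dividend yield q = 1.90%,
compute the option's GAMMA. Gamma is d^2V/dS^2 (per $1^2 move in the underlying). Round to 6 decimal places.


d1 = 0.1484866735; d2 = -0.2545641918
phi(d1) = 0.3945684357; exp(-qT) = 0.9905449824; exp(-rT) = 0.9851119396
Gamma = exp(-qT) * phi(d1) / (S * sigma * sqrt(T)) = 0.9905449824 * 0.3945684357 / (8.8100 * 0.5700 * 0.7071067812) = 0.110068

Answer: Gamma = 0.110068


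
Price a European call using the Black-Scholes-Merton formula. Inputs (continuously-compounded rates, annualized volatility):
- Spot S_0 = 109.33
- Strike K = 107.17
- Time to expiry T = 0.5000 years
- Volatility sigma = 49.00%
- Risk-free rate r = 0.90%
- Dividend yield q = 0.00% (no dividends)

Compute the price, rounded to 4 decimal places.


Answer: Price = 16.2126

Derivation:
d1 = (ln(S/K) + (r - q + 0.5*sigma^2) * T) / (sigma * sqrt(T)) = 0.24382044
d2 = d1 - sigma * sqrt(T) = -0.10266188
exp(-rT) = 0.99551011; exp(-qT) = 1.00000000
C = S_0 * exp(-qT) * N(d1) - K * exp(-rT) * N(d2)
N(d1) = 0.59631506; N(d2) = 0.45911566
C = 109.3300 * 1.00000000 * 0.59631506 - 107.1700 * 0.99551011 * 0.45911566 = 16.2126


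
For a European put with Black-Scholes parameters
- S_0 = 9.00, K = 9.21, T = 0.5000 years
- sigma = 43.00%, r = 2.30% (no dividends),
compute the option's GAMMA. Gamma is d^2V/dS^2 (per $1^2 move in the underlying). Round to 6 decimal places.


Answer: Gamma = 0.144841

Derivation:
d1 = 0.1139912932; d2 = -0.1900646227
phi(d1) = 0.3963587511; exp(-qT) = 1.0000000000; exp(-rT) = 0.9885658722
Gamma = exp(-qT) * phi(d1) / (S * sigma * sqrt(T)) = 1.0000000000 * 0.3963587511 / (9.0000 * 0.4300 * 0.7071067812) = 0.144841


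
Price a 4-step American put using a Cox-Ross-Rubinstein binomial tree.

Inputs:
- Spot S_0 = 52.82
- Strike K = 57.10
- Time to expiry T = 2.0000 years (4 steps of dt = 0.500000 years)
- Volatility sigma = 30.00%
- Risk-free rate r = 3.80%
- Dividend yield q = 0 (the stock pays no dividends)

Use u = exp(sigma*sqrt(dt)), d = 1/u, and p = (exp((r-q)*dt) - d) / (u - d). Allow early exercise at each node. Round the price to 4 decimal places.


dt = T/N = 0.500000
u = exp(sigma*sqrt(dt)) = 1.236311; d = 1/u = 0.808858
p = (exp((r-q)*dt) - d) / (u - d) = 0.492039
Discount per step: exp(-r*dt) = 0.981179
Stock lattice S(k, i) with i counting down-moves:
  k=0: S(0,0) = 52.8200
  k=1: S(1,0) = 65.3020; S(1,1) = 42.7239
  k=2: S(2,0) = 80.7335; S(2,1) = 52.8200; S(2,2) = 34.5575
  k=3: S(3,0) = 99.8118; S(3,1) = 65.3020; S(3,2) = 42.7239; S(3,3) = 27.9521
  k=4: S(4,0) = 123.3984; S(4,1) = 80.7335; S(4,2) = 52.8200; S(4,3) = 34.5575; S(4,4) = 22.6093
Terminal payoffs V(N, i) = max(K - S_T, 0):
  V(4,0) = 0.000000; V(4,1) = 0.000000; V(4,2) = 4.280000; V(4,3) = 22.542457; V(4,4) = 34.490690
Backward induction: V(k, i) = exp(-r*dt) * [p * V(k+1, i) + (1-p) * V(k+1, i+1)]; then take max(V_cont, immediate exercise) for American.
  V(3,0) = exp(-r*dt) * [p*0.000000 + (1-p)*0.000000] = 0.000000; exercise = 0.000000; V(3,0) = max -> 0.000000
  V(3,1) = exp(-r*dt) * [p*0.000000 + (1-p)*4.280000] = 2.133155; exercise = 0.000000; V(3,1) = max -> 2.133155
  V(3,2) = exp(-r*dt) * [p*4.280000 + (1-p)*22.542457] = 13.301468; exercise = 14.376126; V(3,2) = max -> 14.376126
  V(3,3) = exp(-r*dt) * [p*22.542457 + (1-p)*34.490690] = 28.073200; exercise = 29.147859; V(3,3) = max -> 29.147859
  V(2,0) = exp(-r*dt) * [p*0.000000 + (1-p)*2.133155] = 1.063166; exercise = 0.000000; V(2,0) = max -> 1.063166
  V(2,1) = exp(-r*dt) * [p*2.133155 + (1-p)*14.376126] = 8.194912; exercise = 4.280000; V(2,1) = max -> 8.194912
  V(2,2) = exp(-r*dt) * [p*14.376126 + (1-p)*29.147859] = 21.467799; exercise = 22.542457; V(2,2) = max -> 22.542457
  V(1,0) = exp(-r*dt) * [p*1.063166 + (1-p)*8.194912] = 4.597623; exercise = 0.000000; V(1,0) = max -> 4.597623
  V(1,1) = exp(-r*dt) * [p*8.194912 + (1-p)*22.542457] = 15.191504; exercise = 14.376126; V(1,1) = max -> 15.191504
  V(0,0) = exp(-r*dt) * [p*4.597623 + (1-p)*15.191504] = 9.791089; exercise = 4.280000; V(0,0) = max -> 9.791089

Answer: Price = V(0,0) = 9.7911
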